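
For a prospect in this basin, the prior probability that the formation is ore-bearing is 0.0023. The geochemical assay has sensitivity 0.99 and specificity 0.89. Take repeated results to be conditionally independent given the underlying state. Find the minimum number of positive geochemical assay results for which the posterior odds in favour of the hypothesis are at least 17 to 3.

4

Prior odds = 0.0023/0.9977 = 23/9977.
False-positive rate = 1 − 0.89 = 0.11; likelihood ratio of a positive = 0.99/0.11 = 9.
Target odds = 17/3.
Need (23/9977) × 9ⁿ ≥ 17/3, i.e. 9ⁿ ≥ 169609/69.
9³ = 729 falls short of 169609/69 but 9⁴ = 6561 reaches it, so n = 4.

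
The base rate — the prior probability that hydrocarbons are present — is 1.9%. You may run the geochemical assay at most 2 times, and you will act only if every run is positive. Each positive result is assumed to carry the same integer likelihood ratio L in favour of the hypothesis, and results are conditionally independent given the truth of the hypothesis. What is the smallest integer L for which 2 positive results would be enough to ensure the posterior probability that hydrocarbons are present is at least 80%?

Prior odds = 0.019/0.981 = 19/981.
Target odds = 0.8/0.2 = 4.
Need L² ≥ 4 ÷ (19/981) = 3924/19.
14² = 196 < 3924/19 ≤ 225 = 15², so L = 15.

15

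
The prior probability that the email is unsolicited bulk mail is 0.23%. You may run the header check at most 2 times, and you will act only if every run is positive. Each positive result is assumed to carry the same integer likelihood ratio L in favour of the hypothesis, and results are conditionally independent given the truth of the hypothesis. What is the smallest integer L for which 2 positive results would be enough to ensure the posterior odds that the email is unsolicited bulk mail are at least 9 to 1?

Prior odds = 0.0023/0.9977 = 23/9977.
Target odds = 9.
Need L² ≥ 9 ÷ (23/9977) = 89793/23.
62² = 3844 < 89793/23 ≤ 3969 = 63², so L = 63.

63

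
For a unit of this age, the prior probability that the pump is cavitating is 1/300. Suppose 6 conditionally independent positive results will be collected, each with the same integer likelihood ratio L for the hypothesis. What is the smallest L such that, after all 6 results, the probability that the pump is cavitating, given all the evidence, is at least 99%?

Prior odds = (1/300)/(299/300) = 1/299.
Target odds = 0.99/0.01 = 99.
Need L⁶ ≥ 99 ÷ (1/299) = 29601.
5⁶ = 15625 < 29601 ≤ 46656 = 6⁶, so L = 6.

6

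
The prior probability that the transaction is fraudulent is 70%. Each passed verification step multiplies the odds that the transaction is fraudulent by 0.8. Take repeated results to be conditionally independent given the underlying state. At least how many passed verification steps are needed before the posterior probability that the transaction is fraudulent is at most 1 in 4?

Prior odds: 0.7 ÷ 0.3 = 7/3.
Likelihood ratio per passed verification step = 0.8.
Target odds: 0.25 ÷ 0.75 = 1/3.
Need (7/3) × 0.8ⁿ ≤ 1/3, i.e. 0.8ⁿ ≤ 1/7.
0.8⁸ = 65536/390625 is still above 1/7 but 0.8⁹ = 262144/1953125 is at or below it, so n = 9.

9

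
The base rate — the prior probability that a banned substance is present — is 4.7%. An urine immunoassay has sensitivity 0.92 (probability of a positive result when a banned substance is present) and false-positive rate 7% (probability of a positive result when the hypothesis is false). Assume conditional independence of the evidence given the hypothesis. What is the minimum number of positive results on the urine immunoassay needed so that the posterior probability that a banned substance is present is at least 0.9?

Prior odds = 0.047/0.953 = 47/953.
Likelihood ratio of a positive result = 0.92/0.07 = 92/7.
Target odds: 0.9 ÷ 0.1 = 9.
Require (92/7)ⁿ ≥ 9 ÷ (47/953) = 8577/47.
(92/7)² = 8464/49 falls short of 8577/47 but (92/7)³ = 778688/343 reaches it, so n = 3.

3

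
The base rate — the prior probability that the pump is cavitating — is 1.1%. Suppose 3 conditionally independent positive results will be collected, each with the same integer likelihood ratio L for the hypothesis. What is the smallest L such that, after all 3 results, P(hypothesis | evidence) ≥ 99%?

21

Prior odds = 0.011/0.989 = 11/989.
Target odds = 0.99/0.01 = 99.
Need L³ ≥ 99 ÷ (11/989) = 8901.
20³ = 8000 < 8901 ≤ 9261 = 21³, so L = 21.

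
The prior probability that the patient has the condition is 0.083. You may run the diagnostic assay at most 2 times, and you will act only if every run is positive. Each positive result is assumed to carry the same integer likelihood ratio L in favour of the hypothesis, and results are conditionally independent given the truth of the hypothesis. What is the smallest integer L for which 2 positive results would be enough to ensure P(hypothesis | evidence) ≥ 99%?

34

Prior odds = 0.083/0.917 = 83/917.
Target odds = 0.99/0.01 = 99.
Need L² ≥ 99 ÷ (83/917) = 90783/83.
33² = 1089 < 90783/83 ≤ 1156 = 34², so L = 34.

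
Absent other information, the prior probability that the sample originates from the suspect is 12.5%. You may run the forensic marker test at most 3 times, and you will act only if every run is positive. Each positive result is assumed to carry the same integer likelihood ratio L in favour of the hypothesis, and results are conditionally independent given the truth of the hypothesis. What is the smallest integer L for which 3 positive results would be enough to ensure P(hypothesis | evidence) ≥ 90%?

4

Prior odds = 0.125/0.875 = 1/7.
Target odds = 0.9/0.1 = 9.
Need L³ ≥ 9 ÷ (1/7) = 63.
3³ = 27 < 63 ≤ 64 = 4³, so L = 4.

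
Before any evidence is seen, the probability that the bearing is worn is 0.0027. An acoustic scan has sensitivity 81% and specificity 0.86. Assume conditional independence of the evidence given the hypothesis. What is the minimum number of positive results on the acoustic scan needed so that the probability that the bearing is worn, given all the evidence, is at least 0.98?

6

Prior odds = 0.0027/0.9973 = 27/9973.
False-positive rate = 1 − 0.86 = 0.14; likelihood ratio of a positive = 0.81/0.14 = 81/14.
Target posterior odds = 0.98/0.02 = 49.
Need (27/9973) × (81/14)ⁿ ≥ 49, i.e. (81/14)ⁿ ≥ 488677/27.
(81/14)⁵ ≈6483.13 falls short of 488677/27 but (81/14)⁶ ≈37509.6 reaches it, so n = 6.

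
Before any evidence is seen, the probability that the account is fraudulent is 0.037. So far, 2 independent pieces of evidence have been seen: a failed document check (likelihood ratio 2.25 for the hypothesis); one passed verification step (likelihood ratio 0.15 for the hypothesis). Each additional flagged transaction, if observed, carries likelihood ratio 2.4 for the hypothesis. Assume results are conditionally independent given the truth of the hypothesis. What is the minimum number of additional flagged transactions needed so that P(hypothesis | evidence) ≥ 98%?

Prior odds = 0.037/0.963 = 37/963.
Combined Bayes factor of the evidence already in hand = 2.25 × 0.15 = 0.3375.
Odds after that evidence = (37/963) × 0.3375 = 111/8560.
Target odds = 0.98/0.02 = 49.
Need 2.4ⁿ ≥ 49 ÷ (111/8560) = 419440/111.
2.4⁹ ≈2641.81 falls short of 419440/111 but 2.4¹⁰ ≈6340.34 reaches it, so n = 10.

10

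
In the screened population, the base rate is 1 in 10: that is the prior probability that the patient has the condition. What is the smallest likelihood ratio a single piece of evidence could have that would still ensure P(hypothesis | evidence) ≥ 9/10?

Prior odds = 0.1/0.9 = 1/9.
Target odds = 0.9/0.1 = 9.
Required Bayes factor = 9 ÷ (1/9) = 81.

81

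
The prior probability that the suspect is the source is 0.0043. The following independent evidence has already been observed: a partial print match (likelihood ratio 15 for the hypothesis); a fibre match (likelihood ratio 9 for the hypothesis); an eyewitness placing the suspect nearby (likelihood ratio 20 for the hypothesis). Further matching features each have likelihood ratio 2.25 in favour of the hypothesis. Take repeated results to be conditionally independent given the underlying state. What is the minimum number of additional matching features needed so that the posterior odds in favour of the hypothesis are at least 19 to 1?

Prior odds = 0.0043/0.9957 = 43/9957.
Combined Bayes factor of the evidence already in hand = 15 × 9 × 20 = 2700.
Odds after that evidence = (43/9957) × 2700 = 38700/3319.
Target odds = 19.
Need 2.25ⁿ ≥ 19 ÷ (38700/3319) = 63061/38700.
2.25¹ = 2.25, which meets the required 63061/38700; so n = 1.

1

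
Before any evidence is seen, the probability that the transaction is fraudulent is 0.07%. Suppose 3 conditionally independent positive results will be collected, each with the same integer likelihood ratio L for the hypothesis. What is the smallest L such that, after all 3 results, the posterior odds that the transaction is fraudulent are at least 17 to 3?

21

Prior odds = 0.0007/0.9993 = 7/9993.
Target odds = 17/3.
Need L³ ≥ 17/3 ÷ (7/9993) = 56627/7.
20³ = 8000 < 56627/7 ≤ 9261 = 21³, so L = 21.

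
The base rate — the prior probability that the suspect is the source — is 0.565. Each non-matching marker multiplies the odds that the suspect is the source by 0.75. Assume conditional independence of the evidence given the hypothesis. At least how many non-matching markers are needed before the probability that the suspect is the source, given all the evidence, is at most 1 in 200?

Prior odds = 0.565/0.435 = 113/87.
Likelihood ratio per non-matching marker = 0.75.
Target posterior odds = 0.005/0.995 = 1/199.
Require 0.75ⁿ ≤ 1/199 ÷ (113/87) = 87/22487.
0.75¹⁹ ≈0.00422828 is still above 87/22487 but 0.75²⁰ ≈0.00317121 is at or below it, so n = 20.

20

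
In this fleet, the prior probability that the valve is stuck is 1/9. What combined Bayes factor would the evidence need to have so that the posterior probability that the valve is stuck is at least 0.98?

Prior odds = (1/9)/(8/9) = 0.125.
Target odds = 0.98/0.02 = 49.
Required Bayes factor = 49 ÷ 0.125 = 392.

392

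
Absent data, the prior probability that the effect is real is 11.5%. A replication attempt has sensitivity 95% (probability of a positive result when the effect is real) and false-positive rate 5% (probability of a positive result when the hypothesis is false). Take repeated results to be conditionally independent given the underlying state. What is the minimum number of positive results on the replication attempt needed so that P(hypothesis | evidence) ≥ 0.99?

3

Prior odds = 0.115/0.885 = 23/177.
Likelihood ratio of a positive result = 0.95/0.05 = 19.
Target posterior odds = 0.99/0.01 = 99.
Need (23/177) × 19ⁿ ≥ 99, i.e. 19ⁿ ≥ 17523/23.
19² = 361 falls short of 17523/23 but 19³ = 6859 reaches it, so n = 3.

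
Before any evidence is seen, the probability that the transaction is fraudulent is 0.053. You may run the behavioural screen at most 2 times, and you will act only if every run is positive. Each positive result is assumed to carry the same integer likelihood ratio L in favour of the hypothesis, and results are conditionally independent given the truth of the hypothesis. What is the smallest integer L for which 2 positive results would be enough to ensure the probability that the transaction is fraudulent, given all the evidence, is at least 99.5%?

Prior odds = 0.053/0.947 = 53/947.
Target odds = 0.995/0.005 = 199.
Need L² ≥ 199 ÷ (53/947) = 188453/53.
59² = 3481 < 188453/53 ≤ 3600 = 60², so L = 60.

60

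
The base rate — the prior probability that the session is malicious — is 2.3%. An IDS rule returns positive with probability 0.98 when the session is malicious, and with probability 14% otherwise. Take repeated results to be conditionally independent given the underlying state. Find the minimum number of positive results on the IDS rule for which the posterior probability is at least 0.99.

5

Prior odds = 0.023/0.977 = 23/977.
Likelihood ratio of a positive result = 0.98/0.14 = 7.
Target posterior odds = 0.99/0.01 = 99.
Need (23/977) × 7ⁿ ≥ 99, i.e. 7ⁿ ≥ 96723/23.
7⁴ = 2401 falls short of 96723/23 but 7⁵ = 16807 reaches it, so n = 5.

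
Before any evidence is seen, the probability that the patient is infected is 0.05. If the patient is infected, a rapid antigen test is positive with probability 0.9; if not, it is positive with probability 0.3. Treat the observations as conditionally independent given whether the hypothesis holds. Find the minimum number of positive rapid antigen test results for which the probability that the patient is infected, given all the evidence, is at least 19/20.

6

Prior odds = 0.05/0.95 = 1/19.
Likelihood ratio of a positive = 0.9/0.3 = 3.
Target odds: 0.95 ÷ 0.05 = 19.
Need (1/19) × 3ⁿ ≥ 19, i.e. 3ⁿ ≥ 361.
3⁵ = 243 falls short of 361 but 3⁶ = 729 reaches it, so n = 6.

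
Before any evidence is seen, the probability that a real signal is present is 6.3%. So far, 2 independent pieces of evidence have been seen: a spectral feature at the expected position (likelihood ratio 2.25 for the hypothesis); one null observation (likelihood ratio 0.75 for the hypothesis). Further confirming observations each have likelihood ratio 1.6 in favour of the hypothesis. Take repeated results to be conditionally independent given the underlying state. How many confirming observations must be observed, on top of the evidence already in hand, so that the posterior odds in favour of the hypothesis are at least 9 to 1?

Prior odds = 0.063/0.937 = 63/937.
Combined Bayes factor of the evidence already in hand = 2.25 × 0.75 = 1.6875.
Odds after that evidence = (63/937) × 1.6875 = 1701/14992.
Target odds = 9.
Need 1.6ⁿ ≥ 9 ÷ (1701/14992) = 14992/189.
1.6⁹ = 134217728/1953125 falls short of 14992/189 but 1.6¹⁰ ≈109.951 reaches it, so n = 10.

10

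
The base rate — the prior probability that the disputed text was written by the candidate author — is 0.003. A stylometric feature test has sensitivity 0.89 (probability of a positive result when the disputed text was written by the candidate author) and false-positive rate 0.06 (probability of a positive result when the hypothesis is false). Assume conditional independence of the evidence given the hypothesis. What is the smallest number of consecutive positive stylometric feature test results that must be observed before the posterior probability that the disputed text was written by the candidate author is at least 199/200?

5

Prior odds: 0.003 ÷ 0.997 = 3/997.
Likelihood ratio of a positive result = 0.89/0.06 = 89/6.
Target odds: 0.995 ÷ 0.005 = 199.
Require (89/6)ⁿ ≥ 199 ÷ (3/997) = 198403/3.
(89/6)⁴ = 62742241/1296 falls short of 198403/3 but (89/6)⁵ ≈718115 reaches it, so n = 5.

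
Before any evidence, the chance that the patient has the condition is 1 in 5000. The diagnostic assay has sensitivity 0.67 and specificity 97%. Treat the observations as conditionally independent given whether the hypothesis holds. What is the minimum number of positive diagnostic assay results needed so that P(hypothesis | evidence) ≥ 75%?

Prior odds = 0.0002/0.9998 = 1/4999.
False-positive rate = 1 − 0.97 = 0.03; likelihood ratio of a positive = 0.67/0.03 = 67/3.
Target posterior odds = 0.75/0.25 = 3.
Require (67/3)ⁿ ≥ 3 ÷ (1/4999) = 14997.
(67/3)³ = 300763/27 falls short of 14997 but (67/3)⁴ = 20151121/81 reaches it, so n = 4.

4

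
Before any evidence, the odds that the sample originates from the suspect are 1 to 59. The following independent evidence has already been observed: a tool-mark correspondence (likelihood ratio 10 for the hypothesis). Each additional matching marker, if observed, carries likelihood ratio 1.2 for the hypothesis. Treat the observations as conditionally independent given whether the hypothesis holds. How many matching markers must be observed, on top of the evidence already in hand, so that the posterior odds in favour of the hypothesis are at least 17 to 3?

Prior odds = 1/59.
Bayes factor of the evidence already in hand = 10.
Odds after that evidence = (1/59) × 10 = 10/59.
Target odds = 17/3.
Need 1.2ⁿ ≥ 17/3 ÷ (10/59) = 1003/30.
1.2¹⁹ ≈31.948 falls short of 1003/30 but 1.2²⁰ ≈38.3376 reaches it, so n = 20.

20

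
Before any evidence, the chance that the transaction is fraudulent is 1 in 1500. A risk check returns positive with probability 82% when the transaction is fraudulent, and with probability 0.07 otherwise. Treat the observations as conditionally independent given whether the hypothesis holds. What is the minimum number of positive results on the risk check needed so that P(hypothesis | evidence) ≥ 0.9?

4

Prior odds = (1/1500)/(1499/1500) = 1/1499.
Likelihood ratio of a positive result = 0.82/0.07 = 82/7.
Target posterior odds = 0.9/0.1 = 9.
Require (82/7)ⁿ ≥ 9 ÷ (1/1499) = 13491.
(82/7)³ = 551368/343 falls short of 13491 but (82/7)⁴ = 45212176/2401 reaches it, so n = 4.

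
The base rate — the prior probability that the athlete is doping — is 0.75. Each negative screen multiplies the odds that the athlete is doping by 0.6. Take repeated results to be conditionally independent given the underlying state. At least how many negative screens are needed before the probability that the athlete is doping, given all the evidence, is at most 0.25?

5

Prior odds = 0.75/0.25 = 3.
Likelihood ratio per negative screen = 0.6.
Target odds: 0.25 ÷ 0.75 = 1/3.
Need 3 × 0.6ⁿ ≤ 1/3, i.e. 0.6ⁿ ≤ 1/9.
0.6⁴ = 0.1296 is still above 1/9 but 0.6⁵ = 0.07776 is at or below it, so n = 5.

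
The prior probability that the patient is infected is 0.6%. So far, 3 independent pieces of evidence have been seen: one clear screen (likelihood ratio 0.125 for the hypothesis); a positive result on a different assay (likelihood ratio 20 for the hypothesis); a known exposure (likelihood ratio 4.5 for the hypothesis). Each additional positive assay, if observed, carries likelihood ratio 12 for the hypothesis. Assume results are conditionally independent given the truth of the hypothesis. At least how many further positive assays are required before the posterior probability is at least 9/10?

2

Prior odds = 0.006/0.994 = 3/497.
Combined Bayes factor of the evidence already in hand = 0.125 × 20 × 4.5 = 11.25.
Odds after that evidence = (3/497) × 11.25 = 135/1988.
Target odds = 0.9/0.1 = 9.
Need 12ⁿ ≥ 9 ÷ (135/1988) = 1988/15.
12¹ = 12 falls short of 1988/15 but 12² = 144 reaches it, so n = 2.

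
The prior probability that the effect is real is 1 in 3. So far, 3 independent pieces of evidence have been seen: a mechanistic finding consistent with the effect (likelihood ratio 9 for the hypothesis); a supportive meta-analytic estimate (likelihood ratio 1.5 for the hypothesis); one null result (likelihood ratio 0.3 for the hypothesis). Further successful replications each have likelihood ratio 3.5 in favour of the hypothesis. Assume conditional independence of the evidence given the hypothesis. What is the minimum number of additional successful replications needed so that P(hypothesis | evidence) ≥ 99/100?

Prior odds = (1/3)/(2/3) = 0.5.
Combined Bayes factor of the evidence already in hand = 9 × 1.5 × 0.3 = 4.05.
Odds after that evidence = 0.5 × 4.05 = 2.025.
Target odds = 0.99/0.01 = 99.
Need 3.5ⁿ ≥ 99 ÷ 2.025 = 440/9.
3.5³ = 42.875 falls short of 440/9 but 3.5⁴ = 150.0625 reaches it, so n = 4.

4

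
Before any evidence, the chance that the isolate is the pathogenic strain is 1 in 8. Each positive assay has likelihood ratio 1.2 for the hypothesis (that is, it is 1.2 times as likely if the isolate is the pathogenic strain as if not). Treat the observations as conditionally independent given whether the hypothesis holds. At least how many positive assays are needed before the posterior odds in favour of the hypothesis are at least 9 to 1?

23

Prior odds = 0.125/0.875 = 1/7.
Likelihood ratio per positive assay = 1.2.
Target odds = 9.
Require 1.2ⁿ ≥ 9 ÷ (1/7) = 63.
1.2²² ≈55.2061 falls short of 63 but 1.2²³ ≈66.2474 reaches it, so n = 23.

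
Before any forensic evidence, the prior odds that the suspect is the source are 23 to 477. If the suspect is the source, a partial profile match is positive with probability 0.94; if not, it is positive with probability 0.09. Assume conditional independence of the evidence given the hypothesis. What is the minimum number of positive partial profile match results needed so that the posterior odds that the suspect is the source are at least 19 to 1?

Prior odds = 23/477.
Likelihood ratio of a positive = 0.94/0.09 = 94/9.
Target odds = 19.
Need (23/477) × (94/9)ⁿ ≥ 19, i.e. (94/9)ⁿ ≥ 9063/23.
(94/9)² = 8836/81 falls short of 9063/23 but (94/9)³ = 830584/729 reaches it, so n = 3.

3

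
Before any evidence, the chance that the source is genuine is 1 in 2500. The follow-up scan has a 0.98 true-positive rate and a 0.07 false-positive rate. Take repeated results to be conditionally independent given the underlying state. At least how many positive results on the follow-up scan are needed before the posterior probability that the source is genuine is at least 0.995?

5

Prior odds: 0.0004 ÷ 0.9996 = 1/2499.
Likelihood ratio of a positive result = 0.98/0.07 = 14.
Target posterior odds = 0.995/0.005 = 199.
Require 14ⁿ ≥ 199 ÷ (1/2499) = 497301.
14⁴ = 38416 falls short of 497301 but 14⁵ = 537824 reaches it, so n = 5.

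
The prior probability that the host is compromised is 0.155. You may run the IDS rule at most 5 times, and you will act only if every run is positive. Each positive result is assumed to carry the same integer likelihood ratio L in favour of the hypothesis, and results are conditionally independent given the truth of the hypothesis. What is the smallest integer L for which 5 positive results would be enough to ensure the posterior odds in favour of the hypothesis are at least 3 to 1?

Prior odds = 0.155/0.845 = 31/169.
Target odds = 3.
Need L⁵ ≥ 3 ÷ (31/169) = 507/31.
1⁵ = 1 < 507/31 ≤ 32 = 2⁵, so L = 2.

2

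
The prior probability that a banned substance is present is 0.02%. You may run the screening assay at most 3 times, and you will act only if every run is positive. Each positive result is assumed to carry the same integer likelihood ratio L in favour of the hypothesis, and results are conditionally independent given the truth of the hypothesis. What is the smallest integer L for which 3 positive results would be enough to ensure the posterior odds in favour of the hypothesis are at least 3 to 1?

25

Prior odds = 0.0002/0.9998 = 1/4999.
Target odds = 3.
Need L³ ≥ 3 ÷ (1/4999) = 14997.
24³ = 13824 < 14997 ≤ 15625 = 25³, so L = 25.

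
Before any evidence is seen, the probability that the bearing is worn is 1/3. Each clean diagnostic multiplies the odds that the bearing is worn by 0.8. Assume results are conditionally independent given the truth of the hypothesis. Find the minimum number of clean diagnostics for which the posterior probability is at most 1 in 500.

Prior odds: (1/3) ÷ (2/3) = 0.5.
Likelihood ratio per clean diagnostic = 0.8.
Target odds: 0.002 ÷ 0.998 = 1/499.
Require 0.8ⁿ ≤ 1/499 ÷ 0.5 = 2/499.
0.8²⁴ ≈0.00472237 is still above 2/499 but 0.8²⁵ ≈0.00377789 is at or below it, so n = 25.

25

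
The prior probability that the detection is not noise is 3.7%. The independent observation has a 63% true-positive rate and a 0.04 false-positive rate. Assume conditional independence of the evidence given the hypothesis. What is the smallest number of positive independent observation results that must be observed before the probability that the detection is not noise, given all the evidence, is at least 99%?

3

Prior odds = 0.037/0.963 = 37/963.
Likelihood ratio of a positive result = 0.63/0.04 = 15.75.
Target posterior odds = 0.99/0.01 = 99.
Need (37/963) × 15.75ⁿ ≥ 99, i.e. 15.75ⁿ ≥ 95337/37.
15.75² = 248.0625 falls short of 95337/37 but 15.75³ = 3906.984375 reaches it, so n = 3.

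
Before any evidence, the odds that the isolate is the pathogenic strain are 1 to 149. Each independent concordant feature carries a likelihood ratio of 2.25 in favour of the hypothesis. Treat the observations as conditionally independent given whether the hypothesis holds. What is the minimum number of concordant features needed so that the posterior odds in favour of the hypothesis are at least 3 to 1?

8

Prior odds = 1/149.
Likelihood ratio per concordant feature = 2.25.
Target odds = 3.
Need (1/149) × 2.25ⁿ ≥ 3, i.e. 2.25ⁿ ≥ 447.
2.25⁷ = 4782969/16384 falls short of 447 but 2.25⁸ = 43046721/65536 reaches it, so n = 8.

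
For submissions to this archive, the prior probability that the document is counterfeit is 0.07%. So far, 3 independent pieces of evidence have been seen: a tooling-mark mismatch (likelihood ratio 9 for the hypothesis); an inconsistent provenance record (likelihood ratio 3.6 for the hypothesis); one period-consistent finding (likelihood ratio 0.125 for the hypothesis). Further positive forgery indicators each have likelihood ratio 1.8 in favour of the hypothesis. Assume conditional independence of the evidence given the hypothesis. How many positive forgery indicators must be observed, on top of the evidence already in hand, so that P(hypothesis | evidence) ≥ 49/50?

17

Prior odds = 0.0007/0.9993 = 7/9993.
Combined Bayes factor of the evidence already in hand = 9 × 3.6 × 0.125 = 4.05.
Odds after that evidence = (7/9993) × 4.05 = 189/66620.
Target odds = 0.98/0.02 = 49.
Need 1.8ⁿ ≥ 49 ÷ (189/66620) = 466340/27.
1.8¹⁶ ≈12144 falls short of 466340/27 but 1.8¹⁷ ≈21859.1 reaches it, so n = 17.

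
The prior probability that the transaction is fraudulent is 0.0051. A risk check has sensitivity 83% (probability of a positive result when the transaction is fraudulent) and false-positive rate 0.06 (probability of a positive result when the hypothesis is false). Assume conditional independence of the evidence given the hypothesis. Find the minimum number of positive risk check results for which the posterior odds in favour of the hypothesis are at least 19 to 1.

4

Prior odds: 0.0051 ÷ 0.9949 = 51/9949.
Likelihood ratio of a positive result = 0.83/0.06 = 83/6.
Target odds = 19.
Require (83/6)ⁿ ≥ 19 ÷ (51/9949) = 189031/51.
(83/6)³ = 571787/216 falls short of 189031/51 but (83/6)⁴ = 47458321/1296 reaches it, so n = 4.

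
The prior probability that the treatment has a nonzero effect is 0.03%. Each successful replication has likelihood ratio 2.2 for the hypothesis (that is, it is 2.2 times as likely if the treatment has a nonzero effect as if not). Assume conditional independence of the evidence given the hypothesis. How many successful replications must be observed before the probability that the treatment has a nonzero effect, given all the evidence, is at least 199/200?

18

Prior odds: 0.0003 ÷ 0.9997 = 3/9997.
Likelihood ratio per successful replication = 2.2.
Target posterior odds = 0.995/0.005 = 199.
Require 2.2ⁿ ≥ 199 ÷ (3/9997) = 1989403/3.
2.2¹⁷ ≈662500 falls short of 1989403/3 but 2.2¹⁸ ≈1.4575e+06 reaches it, so n = 18.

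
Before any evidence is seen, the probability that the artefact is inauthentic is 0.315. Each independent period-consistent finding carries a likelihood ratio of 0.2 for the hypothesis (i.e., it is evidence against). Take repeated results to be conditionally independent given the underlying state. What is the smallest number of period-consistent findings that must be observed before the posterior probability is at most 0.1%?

4

Prior odds: 0.315 ÷ 0.685 = 63/137.
Likelihood ratio per period-consistent finding = 0.2.
Target posterior odds = 0.001/0.999 = 1/999.
Require 0.2ⁿ ≤ 1/999 ÷ (63/137) = 137/62937.
0.2³ = 0.008 is still above 137/62937 but 0.2⁴ = 0.0016 is at or below it, so n = 4.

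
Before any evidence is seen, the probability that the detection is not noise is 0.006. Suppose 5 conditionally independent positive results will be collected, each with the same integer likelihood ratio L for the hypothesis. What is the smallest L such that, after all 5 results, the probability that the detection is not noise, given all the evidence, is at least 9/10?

Prior odds = 0.006/0.994 = 3/497.
Target odds = 0.9/0.1 = 9.
Need L⁵ ≥ 9 ÷ (3/497) = 1491.
4⁵ = 1024 < 1491 ≤ 3125 = 5⁵, so L = 5.

5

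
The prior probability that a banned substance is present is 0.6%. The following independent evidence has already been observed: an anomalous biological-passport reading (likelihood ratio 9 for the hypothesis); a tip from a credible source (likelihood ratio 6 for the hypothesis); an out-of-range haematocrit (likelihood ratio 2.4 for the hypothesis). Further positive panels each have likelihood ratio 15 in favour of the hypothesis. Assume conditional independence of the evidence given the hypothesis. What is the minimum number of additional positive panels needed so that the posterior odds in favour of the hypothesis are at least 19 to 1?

2

Prior odds = 0.006/0.994 = 3/497.
Combined Bayes factor of the evidence already in hand = 9 × 6 × 2.4 = 129.6.
Odds after that evidence = (3/497) × 129.6 = 1944/2485.
Target odds = 19.
Need 15ⁿ ≥ 19 ÷ (1944/2485) = 47215/1944.
15¹ = 15 falls short of 47215/1944 but 15² = 225 reaches it, so n = 2.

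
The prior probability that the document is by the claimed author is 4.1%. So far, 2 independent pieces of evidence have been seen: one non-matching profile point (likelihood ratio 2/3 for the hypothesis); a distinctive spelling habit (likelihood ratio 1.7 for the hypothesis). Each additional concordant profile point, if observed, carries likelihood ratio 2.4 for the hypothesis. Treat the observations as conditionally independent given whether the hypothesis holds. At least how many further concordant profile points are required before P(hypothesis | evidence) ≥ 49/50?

Prior odds = 0.041/0.959 = 41/959.
Combined Bayes factor of the evidence already in hand = (2/3) × 1.7 = 17/15.
Odds after that evidence = (41/959) × 17/15 = 697/14385.
Target odds = 0.98/0.02 = 49.
Need 2.4ⁿ ≥ 49 ÷ (697/14385) = 704865/697.
2.4⁷ = 35831808/78125 falls short of 704865/697 but 2.4⁸ = 429981696/390625 reaches it, so n = 8.

8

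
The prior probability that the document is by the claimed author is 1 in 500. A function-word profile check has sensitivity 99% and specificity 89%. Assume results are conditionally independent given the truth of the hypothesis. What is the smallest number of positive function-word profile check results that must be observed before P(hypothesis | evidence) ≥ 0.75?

4

Prior odds: 0.002 ÷ 0.998 = 1/499.
False-positive rate = 1 − 0.89 = 0.11; likelihood ratio of a positive = 0.99/0.11 = 9.
Target odds: 0.75 ÷ 0.25 = 3.
Need (1/499) × 9ⁿ ≥ 3, i.e. 9ⁿ ≥ 1497.
9³ = 729 falls short of 1497 but 9⁴ = 6561 reaches it, so n = 4.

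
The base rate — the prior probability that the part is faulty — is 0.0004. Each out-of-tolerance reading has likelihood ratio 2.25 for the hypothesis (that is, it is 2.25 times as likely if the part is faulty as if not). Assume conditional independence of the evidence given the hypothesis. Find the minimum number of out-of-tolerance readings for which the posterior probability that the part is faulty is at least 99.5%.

17

Prior odds = 0.0004/0.9996 = 1/2499.
Likelihood ratio per out-of-tolerance reading = 2.25.
Target posterior odds = 0.995/0.005 = 199.
Require 2.25ⁿ ≥ 199 ÷ (1/2499) = 497301.
2.25¹⁶ ≈431440 falls short of 497301 but 2.25¹⁷ ≈970740 reaches it, so n = 17.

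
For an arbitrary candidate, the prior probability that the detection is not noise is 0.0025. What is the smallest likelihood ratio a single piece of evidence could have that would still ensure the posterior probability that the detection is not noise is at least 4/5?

Prior odds = 0.0025/0.9975 = 1/399.
Target odds = 0.8/0.2 = 4.
Required Bayes factor = 4 ÷ (1/399) = 1596.

1596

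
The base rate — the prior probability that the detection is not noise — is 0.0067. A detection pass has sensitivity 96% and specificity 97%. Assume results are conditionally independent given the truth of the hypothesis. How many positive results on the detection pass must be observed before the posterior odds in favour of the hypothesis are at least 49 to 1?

3

Prior odds: 0.0067 ÷ 0.9933 = 67/9933.
False-positive rate = 1 − 0.97 = 0.03; likelihood ratio of a positive = 0.96/0.03 = 32.
Target odds = 49.
Require 32ⁿ ≥ 49 ÷ (67/9933) = 486717/67.
32² = 1024 falls short of 486717/67 but 32³ = 32768 reaches it, so n = 3.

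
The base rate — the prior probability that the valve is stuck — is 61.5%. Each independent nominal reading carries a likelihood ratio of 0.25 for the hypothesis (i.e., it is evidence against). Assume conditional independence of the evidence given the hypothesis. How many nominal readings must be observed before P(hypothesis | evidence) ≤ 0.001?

6

Prior odds = 0.615/0.385 = 123/77.
Likelihood ratio per nominal reading = 0.25.
Target odds: 0.001 ÷ 0.999 = 1/999.
Need (123/77) × 0.25ⁿ ≤ 1/999, i.e. 0.25ⁿ ≤ 77/122877.
0.25⁵ = 1/1024 is still above 77/122877 but 0.25⁶ = 1/4096 is at or below it, so n = 6.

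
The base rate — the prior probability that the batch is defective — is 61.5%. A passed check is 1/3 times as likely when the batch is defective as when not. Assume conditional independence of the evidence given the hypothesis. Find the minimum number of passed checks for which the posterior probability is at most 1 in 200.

6

Prior odds: 0.615 ÷ 0.385 = 123/77.
Likelihood ratio per passed check = 1/3.
Target odds: 0.005 ÷ 0.995 = 1/199.
Need (123/77) × (1/3)ⁿ ≤ 1/199, i.e. (1/3)ⁿ ≤ 77/24477.
(1/3)⁵ = 1/243 is still above 77/24477 but (1/3)⁶ = 1/729 is at or below it, so n = 6.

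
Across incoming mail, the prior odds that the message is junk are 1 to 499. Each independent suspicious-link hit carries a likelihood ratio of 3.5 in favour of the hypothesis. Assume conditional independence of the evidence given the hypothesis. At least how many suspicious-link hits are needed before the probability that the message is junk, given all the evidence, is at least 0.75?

Prior odds = 1/499.
Likelihood ratio per suspicious-link hit = 3.5.
Target posterior odds = 0.75/0.25 = 3.
Need (1/499) × 3.5ⁿ ≥ 3, i.e. 3.5ⁿ ≥ 1497.
3.5⁵ = 525.21875 falls short of 1497 but 3.5⁶ = 1838.265625 reaches it, so n = 6.

6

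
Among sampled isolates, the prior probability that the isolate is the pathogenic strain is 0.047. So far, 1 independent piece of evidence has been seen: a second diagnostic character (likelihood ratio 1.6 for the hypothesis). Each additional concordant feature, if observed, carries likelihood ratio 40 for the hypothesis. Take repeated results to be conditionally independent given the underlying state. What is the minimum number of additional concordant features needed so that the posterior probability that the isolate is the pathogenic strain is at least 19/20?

Prior odds = 0.047/0.953 = 47/953.
Bayes factor of the evidence already in hand = 1.6.
Odds after that evidence = (47/953) × 1.6 = 376/4765.
Target odds = 0.95/0.05 = 19.
Need 40ⁿ ≥ 19 ÷ (376/4765) = 90535/376.
40¹ = 40 falls short of 90535/376 but 40² = 1600 reaches it, so n = 2.

2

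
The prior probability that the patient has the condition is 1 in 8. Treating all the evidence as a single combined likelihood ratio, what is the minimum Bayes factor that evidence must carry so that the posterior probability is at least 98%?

343

Prior odds = 0.125/0.875 = 1/7.
Target odds = 0.98/0.02 = 49.
Required Bayes factor = 49 ÷ (1/7) = 343.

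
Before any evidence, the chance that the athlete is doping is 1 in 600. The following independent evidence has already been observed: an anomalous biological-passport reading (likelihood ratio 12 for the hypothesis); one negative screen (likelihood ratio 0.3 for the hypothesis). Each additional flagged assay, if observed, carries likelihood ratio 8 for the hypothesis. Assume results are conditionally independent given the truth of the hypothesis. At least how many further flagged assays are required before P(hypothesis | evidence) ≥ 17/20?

Prior odds = (1/600)/(599/600) = 1/599.
Combined Bayes factor of the evidence already in hand = 12 × 0.3 = 3.6.
Odds after that evidence = (1/599) × 3.6 = 18/2995.
Target odds = 0.85/0.15 = 17/3.
Need 8ⁿ ≥ 17/3 ÷ (18/2995) = 50915/54.
8³ = 512 falls short of 50915/54 but 8⁴ = 4096 reaches it, so n = 4.

4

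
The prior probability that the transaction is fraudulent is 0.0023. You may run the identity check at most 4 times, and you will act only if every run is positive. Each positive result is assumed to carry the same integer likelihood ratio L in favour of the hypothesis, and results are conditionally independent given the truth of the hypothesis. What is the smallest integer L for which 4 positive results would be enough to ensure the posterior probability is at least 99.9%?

26

Prior odds = 0.0023/0.9977 = 23/9977.
Target odds = 0.999/0.001 = 999.
Need L⁴ ≥ 999 ÷ (23/9977) = 9967023/23.
25⁴ = 390625 < 9967023/23 ≤ 456976 = 26⁴, so L = 26.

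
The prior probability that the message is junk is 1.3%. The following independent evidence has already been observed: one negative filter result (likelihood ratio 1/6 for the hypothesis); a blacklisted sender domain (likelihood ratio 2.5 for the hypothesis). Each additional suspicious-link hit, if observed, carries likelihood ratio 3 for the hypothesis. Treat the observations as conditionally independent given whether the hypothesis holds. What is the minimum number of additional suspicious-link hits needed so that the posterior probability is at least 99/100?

Prior odds = 0.013/0.987 = 13/987.
Combined Bayes factor of the evidence already in hand = (1/6) × 2.5 = 5/12.
Odds after that evidence = (13/987) × 5/12 = 65/11844.
Target odds = 0.99/0.01 = 99.
Need 3ⁿ ≥ 99 ÷ (65/11844) = 1172556/65.
3⁸ = 6561 falls short of 1172556/65 but 3⁹ = 19683 reaches it, so n = 9.

9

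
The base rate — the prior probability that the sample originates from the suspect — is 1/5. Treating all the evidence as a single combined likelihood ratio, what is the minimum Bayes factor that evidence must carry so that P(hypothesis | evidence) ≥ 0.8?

Prior odds = 0.2/0.8 = 0.25.
Target odds = 0.8/0.2 = 4.
Required Bayes factor = 4 ÷ 0.25 = 16.

16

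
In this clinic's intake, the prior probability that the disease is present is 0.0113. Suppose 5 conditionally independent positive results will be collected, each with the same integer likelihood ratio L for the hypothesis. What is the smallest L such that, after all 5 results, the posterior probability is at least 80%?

Prior odds = 0.0113/0.9887 = 113/9887.
Target odds = 0.8/0.2 = 4.
Need L⁵ ≥ 4 ÷ (113/9887) = 39548/113.
3⁵ = 243 < 39548/113 ≤ 1024 = 4⁵, so L = 4.

4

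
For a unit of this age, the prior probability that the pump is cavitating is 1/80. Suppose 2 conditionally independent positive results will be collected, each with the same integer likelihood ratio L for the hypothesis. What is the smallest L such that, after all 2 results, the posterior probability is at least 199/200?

Prior odds = 0.0125/0.9875 = 1/79.
Target odds = 0.995/0.005 = 199.
Need L² ≥ 199 ÷ (1/79) = 15721.
125² = 15625 < 15721 ≤ 15876 = 126², so L = 126.

126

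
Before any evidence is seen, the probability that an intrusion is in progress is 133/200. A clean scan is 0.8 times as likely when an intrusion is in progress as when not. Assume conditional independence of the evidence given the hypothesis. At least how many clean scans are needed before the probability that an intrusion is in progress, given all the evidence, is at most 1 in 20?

17

Prior odds = 0.665/0.335 = 133/67.
Likelihood ratio per clean scan = 0.8.
Target posterior odds = 0.05/0.95 = 1/19.
Need (133/67) × 0.8ⁿ ≤ 1/19, i.e. 0.8ⁿ ≤ 67/2527.
0.8¹⁶ ≈0.0281475 is still above 67/2527 but 0.8¹⁷ ≈0.022518 is at or below it, so n = 17.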